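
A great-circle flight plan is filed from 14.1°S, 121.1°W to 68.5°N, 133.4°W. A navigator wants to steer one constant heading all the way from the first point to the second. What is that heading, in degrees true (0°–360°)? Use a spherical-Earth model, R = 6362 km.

Meridional parts: M(φ₁)=-0.2486, M(φ₂)=+1.6615 → ΔM = +1.9101;  Δλ = -0.2147 rad
tan C = Δλ / ΔM = -0.1124 → C = 353.59°

353.6°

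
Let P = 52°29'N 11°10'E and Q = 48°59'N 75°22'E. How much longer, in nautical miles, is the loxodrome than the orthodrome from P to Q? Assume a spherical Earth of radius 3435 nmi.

Great circle: cos σ = sin φ₁ sin φ₂ + cos φ₁ cos φ₂ cos Δλ,  σ = 0.6882 rad → d_gc = 2363.8 nmi
Rhumb line: Δψ = -0.0966, q = Δφ/Δψ = 0.6325, d_rh = R√(Δφ²+q²Δλ²) = 2443.6 nmi
Excess = 2443.6 − 2363.8 = 79.8 ≈ 80 nmi

80 nmi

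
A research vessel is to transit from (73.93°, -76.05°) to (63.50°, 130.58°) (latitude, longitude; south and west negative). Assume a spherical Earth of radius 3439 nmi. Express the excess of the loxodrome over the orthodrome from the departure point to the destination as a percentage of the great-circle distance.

34.0%

Great circle: σ = 0.7234 rad → d_gc = Rσ = 2487.8 nmi
Rhumb: Δφ = -0.1820, Δλ = -2.6768, Δψ = -0.5117, q = Δφ/Δψ = 0.3558 → d_rh = R√(Δφ²+q²Δλ²) = 3334.5 nmi
Excess = (3334.5 − 2487.8) / 2487.8 = 846.7 / 2487.8 = 34.03% ≈ 34.0%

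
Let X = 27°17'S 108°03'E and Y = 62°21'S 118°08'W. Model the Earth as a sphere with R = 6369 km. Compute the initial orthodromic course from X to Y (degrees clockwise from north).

160.3°

θ = atan2( sin Δλ·cos φ₂ ,  cos φ₁ sin φ₂ − sin φ₁ cos φ₂ cos Δλ )
  = atan2(+0.3349, -0.9345) = 160.29°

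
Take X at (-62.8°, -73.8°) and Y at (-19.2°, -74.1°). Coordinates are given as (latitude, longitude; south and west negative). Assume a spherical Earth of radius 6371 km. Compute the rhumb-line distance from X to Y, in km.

Rhumb course C = atan2(Δλ, Δψ) with Δψ = ln[tan(π/4+φ₂/2)/tan(π/4+φ₁/2)] = +1.0776, Δλ = -0.0052 → C = 359.72°
d = R·|Δφ| / |cos C| = 6371·0.76096 / 0.99999 = 4848 km

4848 km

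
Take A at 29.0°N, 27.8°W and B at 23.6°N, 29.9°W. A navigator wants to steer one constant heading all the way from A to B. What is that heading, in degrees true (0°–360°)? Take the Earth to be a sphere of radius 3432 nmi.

199.2°

Meridional parts: M(φ₁)=+0.5293, M(φ₂)=+0.4241 → ΔM = -0.1052;  Δλ = -0.0367 rad
tan C = Δλ / ΔM = +0.3484 → C = 199.21°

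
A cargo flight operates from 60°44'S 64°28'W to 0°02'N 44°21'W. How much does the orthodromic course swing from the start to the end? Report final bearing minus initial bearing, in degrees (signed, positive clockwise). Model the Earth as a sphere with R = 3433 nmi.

-11.9°

At departure: θ₁ = atan2(sin Δλ cos φ₂, cos φ₁ sin φ₂ − sin φ₁ cos φ₂ cos Δλ) = 22.77°
At arrival: θ₂ = atan2(sin Δλ cos φ₁, −cos φ₂ sin φ₁ + sin φ₂ cos φ₁ cos Δλ) = 10.91°
Δθ = θ₂ − θ₁ = -11.9°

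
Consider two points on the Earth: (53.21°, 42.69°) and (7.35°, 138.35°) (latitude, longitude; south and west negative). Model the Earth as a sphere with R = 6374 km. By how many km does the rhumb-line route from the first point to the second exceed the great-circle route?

Great circle: cos σ = sin φ₁ sin φ₂ + cos φ₁ cos φ₂ cos Δλ,  σ = 1.5269 rad → d_gc = 9732.5 km
Rhumb line: Δψ = -0.9723, q = Δφ/Δψ = 0.8232, d_rh = R√(Δφ²+q²Δλ²) = 10137.8 km
Excess = 10137.8 − 9732.5 = 405.3 ≈ 405 km

405 km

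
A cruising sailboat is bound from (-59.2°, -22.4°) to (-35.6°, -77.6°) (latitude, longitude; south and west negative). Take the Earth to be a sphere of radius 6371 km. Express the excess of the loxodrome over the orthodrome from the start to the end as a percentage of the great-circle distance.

2.3%

Great circle: σ = 0.7412 rad → d_gc = Rσ = 4722.4 km
Rhumb: Δφ = +0.4119, Δλ = -0.9634, Δψ = +0.6237, q = Δφ/Δψ = 0.6604 → d_rh = R√(Δφ²+q²Δλ²) = 4828.9 km
Excess = (4828.9 − 4722.4) / 4722.4 = 106.5 / 4722.4 = 2.26% ≈ 2.3%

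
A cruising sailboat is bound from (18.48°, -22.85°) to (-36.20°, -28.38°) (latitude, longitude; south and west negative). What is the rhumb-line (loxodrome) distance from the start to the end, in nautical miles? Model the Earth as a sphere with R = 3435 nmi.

3293 nmi

Rhumb course C = atan2(Δλ, Δψ) with Δψ = ln[tan(π/4+φ₂/2)/tan(π/4+φ₁/2)] = -1.0069, Δλ = -0.0965 → C = 185.48°
d = R·|Δφ| / |cos C| = 3435·0.95435 / 0.99544 = 3293 nmi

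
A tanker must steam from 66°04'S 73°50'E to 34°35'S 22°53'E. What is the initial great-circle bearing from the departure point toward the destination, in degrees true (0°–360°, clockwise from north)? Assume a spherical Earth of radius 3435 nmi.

290.9°

θ = atan2( sin Δλ·cos φ₂ ,  cos φ₁ sin φ₂ − sin φ₁ cos φ₂ cos Δλ )
  = atan2(-0.6394, +0.2438) = 290.87°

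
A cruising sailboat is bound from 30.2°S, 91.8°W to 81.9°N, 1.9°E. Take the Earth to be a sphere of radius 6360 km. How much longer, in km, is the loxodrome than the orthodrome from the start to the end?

Great circle: cos σ = sin φ₁ sin φ₂ + cos φ₁ cos φ₂ cos Δλ,  σ = 2.1012 rad → d_gc = 13363.5 km
Rhumb line: Δψ = +3.2012, q = Δφ/Δψ = 0.6112, d_rh = R√(Δφ²+q²Δλ²) = 13973.2 km
Excess = 13973.2 − 13363.5 = 609.7 ≈ 610 km

610 km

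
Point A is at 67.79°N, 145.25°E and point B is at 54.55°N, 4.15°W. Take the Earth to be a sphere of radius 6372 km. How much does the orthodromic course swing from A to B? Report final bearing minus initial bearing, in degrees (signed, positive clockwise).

Initial bearing θ₁ = atan2(sin Δλ cos φ₂, cos φ₁ sin φ₂ − sin φ₁ cos φ₂ cos Δλ) = 339.02°
Final bearing θ₂ = (initial bearing from the destination back to the start) + 180° = 193.49°
Δθ = θ₂ − θ₁ = -145.5°

-145.5°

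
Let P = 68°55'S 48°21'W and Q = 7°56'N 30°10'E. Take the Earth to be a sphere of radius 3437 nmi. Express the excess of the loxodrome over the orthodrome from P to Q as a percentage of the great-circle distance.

3.1%

Great circle: σ = 1.6287 rad → d_gc = Rσ = 5597.8 nmi
Rhumb: Δφ = +1.3413, Δλ = +1.3704, Δψ = +1.8204, q = Δφ/Δψ = 0.7368 → d_rh = R√(Δφ²+q²Δλ²) = 5770.2 nmi
Excess = (5770.2 − 5597.8) / 5597.8 = 172.4 / 5597.8 = 3.08% ≈ 3.1%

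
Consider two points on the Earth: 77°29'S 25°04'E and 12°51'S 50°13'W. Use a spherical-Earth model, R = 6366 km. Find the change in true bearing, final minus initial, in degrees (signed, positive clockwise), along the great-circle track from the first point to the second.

At departure: θ₁ = atan2(sin Δλ cos φ₂, cos φ₁ sin φ₂ − sin φ₁ cos φ₂ cos Δλ) = 281.60°
At arrival: θ₂ = atan2(sin Δλ cos φ₁, −cos φ₂ sin φ₁ + sin φ₂ cos φ₁ cos Δλ) = 347.42°
Δθ = θ₂ − θ₁ = +65.8°

+65.8°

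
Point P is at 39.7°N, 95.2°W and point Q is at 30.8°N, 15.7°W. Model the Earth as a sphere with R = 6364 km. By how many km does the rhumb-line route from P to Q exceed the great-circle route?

220 km

Great circle: cos σ = sin φ₁ sin φ₂ + cos φ₁ cos φ₂ cos Δλ,  σ = 1.1068 rad → d_gc = 7043.8 km
Rhumb line: Δψ = -0.1906, q = Δφ/Δψ = 0.8150, d_rh = R√(Δφ²+q²Δλ²) = 7264.2 km
Excess = 7264.2 − 7043.8 = 220.4 ≈ 220 km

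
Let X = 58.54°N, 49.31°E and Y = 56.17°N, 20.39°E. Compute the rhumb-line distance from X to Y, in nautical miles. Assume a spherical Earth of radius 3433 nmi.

945 nmi

Rhumb course C = atan2(Δλ, Δψ) with Δψ = ln[tan(π/4+φ₂/2)/tan(π/4+φ₁/2)] = -0.0767, Δλ = -0.5047 → C = 261.36°
d = R·|Δφ| / |cos C| = 3433·0.04136 / 0.15026 = 945 nmi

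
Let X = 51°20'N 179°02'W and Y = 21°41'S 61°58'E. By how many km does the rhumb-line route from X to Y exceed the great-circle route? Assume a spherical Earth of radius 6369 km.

410 km

Great circle: cos σ = sin φ₁ sin φ₂ + cos φ₁ cos φ₂ cos Δλ,  σ = 2.1772 rad → d_gc = 13866.9 km
Rhumb line: Δψ = -1.4352, q = Δφ/Δψ = 0.8879, d_rh = R√(Δφ²+q²Δλ²) = 14277.2 km
Excess = 14277.2 − 13866.9 = 410.3 ≈ 410 km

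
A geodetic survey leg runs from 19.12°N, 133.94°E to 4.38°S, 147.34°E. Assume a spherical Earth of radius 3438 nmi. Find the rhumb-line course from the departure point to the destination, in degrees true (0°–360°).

150.7°

Δψ = ln[tan(π/4+φ₂/2)/tan(π/4+φ₁/2)] = -0.4166
Δλ = +0.2339 rad (taken the short way round)
course = atan2(Δλ, Δψ) = 150.69°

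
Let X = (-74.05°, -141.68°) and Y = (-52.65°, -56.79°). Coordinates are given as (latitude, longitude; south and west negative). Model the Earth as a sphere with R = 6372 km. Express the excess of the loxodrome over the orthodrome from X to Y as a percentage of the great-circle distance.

Great circle: σ = 0.6774 rad → d_gc = Rσ = 4316.5 km
Rhumb: Δφ = +0.3735, Δλ = +1.4816, Δψ = +0.8807, q = Δφ/Δψ = 0.4241 → d_rh = R√(Δφ²+q²Δλ²) = 4657.7 km
Excess = (4657.7 − 4316.5) / 4316.5 = 341.2 / 4316.5 = 7.90% ≈ 7.9%

7.9%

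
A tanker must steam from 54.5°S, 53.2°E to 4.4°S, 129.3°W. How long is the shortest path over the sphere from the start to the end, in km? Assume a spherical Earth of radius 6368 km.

13455 km

cos σ = sin φ₁ sin φ₂ + cos φ₁ cos φ₂ cos Δλ
      = sin(-54.50°)sin(-4.40°) + cos(-54.50°)cos(-4.40°)cos(177.50°) = -0.5160
σ = 121.063° → d = Rσ = 6368·2.11295 = 13455 km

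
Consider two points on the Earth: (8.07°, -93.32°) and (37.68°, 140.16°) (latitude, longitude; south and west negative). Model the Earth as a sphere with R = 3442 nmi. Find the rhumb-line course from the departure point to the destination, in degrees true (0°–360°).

Meridional parts: M(φ₁)=+0.1413, M(φ₂)=+0.7109 → ΔM = +0.5696;  Δλ = -2.2082 rad
tan C = Δλ / ΔM = -3.8767 → C = 284.46°

284.5°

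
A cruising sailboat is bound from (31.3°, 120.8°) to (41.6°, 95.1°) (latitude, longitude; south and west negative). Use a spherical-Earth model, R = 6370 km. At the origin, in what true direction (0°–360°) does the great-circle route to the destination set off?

θ = atan2( sin Δλ·cos φ₂ ,  cos φ₁ sin φ₂ − sin φ₁ cos φ₂ cos Δλ )
  = atan2(-0.3243, +0.2172) = 303.82°

303.8°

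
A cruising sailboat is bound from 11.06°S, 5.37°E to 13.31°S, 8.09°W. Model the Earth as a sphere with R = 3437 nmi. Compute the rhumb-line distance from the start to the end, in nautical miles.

801 nmi

Rhumb course C = atan2(Δλ, Δψ) with Δψ = ln[tan(π/4+φ₂/2)/tan(π/4+φ₁/2)] = -0.0402, Δλ = -0.2349 → C = 260.29°
d = R·|Δφ| / |cos C| = 3437·0.03927 / 0.16858 = 801 nmi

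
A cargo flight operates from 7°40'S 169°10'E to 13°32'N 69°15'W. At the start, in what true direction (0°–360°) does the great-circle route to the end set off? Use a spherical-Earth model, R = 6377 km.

θ = atan2( sin Δλ·cos φ₂ ,  cos φ₁ sin φ₂ − sin φ₁ cos φ₂ cos Δλ )
  = atan2(+0.8282, +0.1640) = 78.80°

78.8°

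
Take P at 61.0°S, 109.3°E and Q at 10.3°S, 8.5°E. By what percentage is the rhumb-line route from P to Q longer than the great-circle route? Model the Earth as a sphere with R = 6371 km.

6.2%

Great circle: σ = 1.5037 rad → d_gc = Rσ = 9580.3 km
Rhumb: Δφ = +0.8849, Δλ = -1.7593, Δψ = +1.1717, q = Δφ/Δψ = 0.7552 → d_rh = R√(Δφ²+q²Δλ²) = 10170.5 km
Excess = (10170.5 − 9580.3) / 9580.3 = 590.2 / 9580.3 = 6.16% ≈ 6.2%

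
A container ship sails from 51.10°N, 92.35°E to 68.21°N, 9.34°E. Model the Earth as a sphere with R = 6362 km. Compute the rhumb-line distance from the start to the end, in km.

4917 km

Δψ = ln[tan(π/4+φ₂/2)/tan(π/4+φ₁/2)] = +0.6069;  Δφ = +0.2986 rad,  Δλ = -1.4488 rad
q = Δφ/Δψ = 0.4921
d = R·√(Δφ² + q²Δλ²) = 6362·0.77294 = 4917 km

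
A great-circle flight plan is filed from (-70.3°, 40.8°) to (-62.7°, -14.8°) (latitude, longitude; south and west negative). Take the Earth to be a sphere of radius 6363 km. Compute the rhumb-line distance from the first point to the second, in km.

2583 km

Rhumb course C = atan2(Δλ, Δψ) with Δψ = ln[tan(π/4+φ₂/2)/tan(π/4+φ₁/2)] = +0.3355, Δλ = -0.9704 → C = 289.07°
d = R·|Δφ| / |cos C| = 6363·0.13265 / 0.32677 = 2583 km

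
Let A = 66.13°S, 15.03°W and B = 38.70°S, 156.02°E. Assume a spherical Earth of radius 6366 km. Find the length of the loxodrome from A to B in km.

Rhumb course C = atan2(Δλ, Δψ) with Δψ = ln[tan(π/4+φ₂/2)/tan(π/4+φ₁/2)] = +0.8206, Δλ = +2.9854 → C = 74.63°
d = R·|Δφ| / |cos C| = 6366·0.47874 / 0.26503 = 11499 km

11499 km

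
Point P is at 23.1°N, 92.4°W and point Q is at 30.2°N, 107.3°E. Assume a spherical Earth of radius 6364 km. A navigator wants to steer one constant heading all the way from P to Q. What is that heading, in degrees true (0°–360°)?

272.8°

Meridional parts: M(φ₁)=+0.4146, M(φ₂)=+0.5533 → ΔM = +0.1388;  Δλ = -2.7978 rad
tan C = Δλ / ΔM = -20.1595 → C = 272.84°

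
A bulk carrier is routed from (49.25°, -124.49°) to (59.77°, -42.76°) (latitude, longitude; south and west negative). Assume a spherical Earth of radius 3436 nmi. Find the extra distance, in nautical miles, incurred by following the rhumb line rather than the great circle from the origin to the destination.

171 nmi

Great circle: cos σ = sin φ₁ sin φ₂ + cos φ₁ cos φ₂ cos Δλ,  σ = 0.7929 rad → d_gc = 2724.2 nmi
Rhumb line: Δψ = +0.3185, q = Δφ/Δψ = 0.5765, d_rh = R√(Δφ²+q²Δλ²) = 2895.2 nmi
Excess = 2895.2 − 2724.2 = 171.0 ≈ 171 nmi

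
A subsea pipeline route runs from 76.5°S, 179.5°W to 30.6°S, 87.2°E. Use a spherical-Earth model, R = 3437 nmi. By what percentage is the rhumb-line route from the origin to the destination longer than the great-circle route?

Great circle: σ = 1.0663 rad → d_gc = Rσ = 3664.7 nmi
Rhumb: Δφ = +0.8011, Δλ = -1.6284, Δψ = +1.5726, q = Δφ/Δψ = 0.5094 → d_rh = R√(Δφ²+q²Δλ²) = 3963.6 nmi
Excess = (3963.6 − 3664.7) / 3664.7 = 298.9 / 3664.7 = 8.16% ≈ 8.2%

8.2%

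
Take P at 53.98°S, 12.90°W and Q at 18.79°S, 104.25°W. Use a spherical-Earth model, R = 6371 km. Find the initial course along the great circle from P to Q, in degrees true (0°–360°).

θ = atan2( sin Δλ·cos φ₂ ,  cos φ₁ sin φ₂ − sin φ₁ cos φ₂ cos Δλ )
  = atan2(-0.9464, -0.2075) = 257.64°

257.6°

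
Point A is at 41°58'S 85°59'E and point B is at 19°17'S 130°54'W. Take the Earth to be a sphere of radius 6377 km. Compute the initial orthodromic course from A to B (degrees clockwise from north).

θ = atan2( sin Δλ·cos φ₂ ,  cos φ₁ sin φ₂ − sin φ₁ cos φ₂ cos Δλ )
  = atan2(+0.5665, -0.7504) = 142.95°

142.9°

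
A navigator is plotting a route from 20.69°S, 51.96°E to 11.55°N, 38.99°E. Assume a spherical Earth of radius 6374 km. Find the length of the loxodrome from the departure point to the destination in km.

Rhumb course C = atan2(Δλ, Δψ) with Δψ = ln[tan(π/4+φ₂/2)/tan(π/4+φ₁/2)] = +0.5722, Δλ = -0.2264 → C = 338.42°
d = R·|Δφ| / |cos C| = 6374·0.56269 / 0.92987 = 3857 km

3857 km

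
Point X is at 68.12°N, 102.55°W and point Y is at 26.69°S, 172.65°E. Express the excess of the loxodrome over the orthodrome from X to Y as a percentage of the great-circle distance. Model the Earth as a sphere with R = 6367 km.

2.4%

Great circle: σ = 1.9678 rad → d_gc = Rσ = 12528.8 km
Rhumb: Δφ = -1.6547, Δλ = -1.4800, Δψ = -2.1272, q = Δφ/Δψ = 0.7779 → d_rh = R√(Δφ²+q²Δλ²) = 12835.0 km
Excess = (12835.0 − 12528.8) / 12528.8 = 306.2 / 12528.8 = 2.44% ≈ 2.4%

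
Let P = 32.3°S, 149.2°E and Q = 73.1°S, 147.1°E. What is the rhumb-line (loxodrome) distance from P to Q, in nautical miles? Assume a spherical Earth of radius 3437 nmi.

2448 nmi

Rhumb course C = atan2(Δλ, Δψ) with Δψ = ln[tan(π/4+φ₂/2)/tan(π/4+φ₁/2)] = -1.3106, Δλ = -0.0367 → C = 181.60°
d = R·|Δφ| / |cos C| = 3437·0.71209 / 0.99961 = 2448 nmi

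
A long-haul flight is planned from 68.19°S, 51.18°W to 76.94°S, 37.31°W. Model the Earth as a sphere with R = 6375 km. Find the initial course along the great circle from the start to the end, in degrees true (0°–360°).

161.1°

N = sin Δλ·cos φ₂ = +0.0542;  D = cos φ₁ sin φ₂ − sin φ₁ cos φ₂ cos Δλ = -0.1582
initial course = atan2(N, D) = 161.10°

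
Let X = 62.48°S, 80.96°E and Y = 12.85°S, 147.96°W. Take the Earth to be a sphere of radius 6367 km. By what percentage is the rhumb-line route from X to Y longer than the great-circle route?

Great circle: σ = 1.6697 rad → d_gc = Rσ = 10631.3 km
Rhumb: Δφ = +0.8662, Δλ = +2.2878, Δψ = +1.1808, q = Δφ/Δψ = 0.7336 → d_rh = R√(Δφ²+q²Δλ²) = 12024.9 km
Excess = (12024.9 − 10631.3) / 10631.3 = 1393.6 / 10631.3 = 13.11% ≈ 13.1%

13.1%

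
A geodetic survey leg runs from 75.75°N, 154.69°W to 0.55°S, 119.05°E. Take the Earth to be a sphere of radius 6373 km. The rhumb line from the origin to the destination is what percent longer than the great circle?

5.0%

Great circle: σ = 1.5640 rad → d_gc = Rσ = 9967.66 km
Rhumb: Δφ = -1.3317, Δλ = -1.5055, Δψ = -2.0890, q = Δφ/Δψ = 0.6375 → d_rh = R√(Δφ²+q²Δλ²) = 10461.11 km
Excess = (10461.11 − 9967.66) / 9967.66 = 493.45 / 9967.66 = 4.951% ≈ 5.0%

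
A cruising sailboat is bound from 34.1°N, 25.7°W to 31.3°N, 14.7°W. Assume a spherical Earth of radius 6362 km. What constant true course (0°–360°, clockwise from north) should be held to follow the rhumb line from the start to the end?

Meridional parts: M(φ₁)=+0.6338, M(φ₂)=+0.5757 → ΔM = -0.0581;  Δλ = +0.1920 rad
tan C = Δλ / ΔM = -3.3053 → C = 106.83°

106.8°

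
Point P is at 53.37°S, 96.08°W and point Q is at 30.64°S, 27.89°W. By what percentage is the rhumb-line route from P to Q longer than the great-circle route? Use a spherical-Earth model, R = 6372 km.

3.0%

Great circle: σ = 0.9277 rad → d_gc = Rσ = 5911.0 km
Rhumb: Δφ = +0.3967, Δλ = +1.1901, Δψ = +0.5434, q = Δφ/Δψ = 0.7301 → d_rh = R√(Δφ²+q²Δλ²) = 6086.6 km
Excess = (6086.6 − 5911.0) / 5911.0 = 175.6 / 5911.0 = 2.97% ≈ 3.0%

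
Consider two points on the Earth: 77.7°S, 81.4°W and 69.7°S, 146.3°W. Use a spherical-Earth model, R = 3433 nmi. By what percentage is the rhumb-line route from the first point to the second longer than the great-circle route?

Great circle: σ = 0.3248 rad → d_gc = Rσ = 1115.1 nmi
Rhumb: Δφ = +0.1396, Δλ = -1.1327, Δψ = +0.5077, q = Δφ/Δψ = 0.2750 → d_rh = R√(Δφ²+q²Δλ²) = 1171.9 nmi
Excess = (1171.9 − 1115.1) / 1115.1 = 56.8 / 1115.1 = 5.09% ≈ 5.1%

5.1%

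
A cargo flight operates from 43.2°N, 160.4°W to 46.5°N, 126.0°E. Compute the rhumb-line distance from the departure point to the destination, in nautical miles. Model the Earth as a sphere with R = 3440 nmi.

Δψ = ln[tan(π/4+φ₂/2)/tan(π/4+φ₁/2)] = +0.0813;  Δφ = +0.0576 rad,  Δλ = -1.2846 rad
q = Δφ/Δψ = 0.7087
d = R·√(Δφ² + q²Δλ²) = 3440·0.91214 = 3138 nmi

3138 nmi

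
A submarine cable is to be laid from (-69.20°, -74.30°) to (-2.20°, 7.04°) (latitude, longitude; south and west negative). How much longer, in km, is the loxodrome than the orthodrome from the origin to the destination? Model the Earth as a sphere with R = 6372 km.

Great circle: cos σ = sin φ₁ sin φ₂ + cos φ₁ cos φ₂ cos Δλ,  σ = 1.4814 rad → d_gc = 9439.2 km
Rhumb line: Δψ = +1.6569, q = Δφ/Δψ = 0.7057, d_rh = R√(Δφ²+q²Δλ²) = 9812.1 km
Excess = 9812.1 − 9439.2 = 372.9 ≈ 373 km

373 km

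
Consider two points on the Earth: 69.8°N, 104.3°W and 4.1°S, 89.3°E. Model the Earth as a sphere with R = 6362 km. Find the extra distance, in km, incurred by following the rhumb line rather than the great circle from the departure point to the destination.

Great circle: cos σ = sin φ₁ sin φ₂ + cos φ₁ cos φ₂ cos Δλ,  σ = 1.9843 rad → d_gc = 12624.4 km
Rhumb line: Δψ = -1.7969, q = Δφ/Δψ = 0.7178, d_rh = R√(Δφ²+q²Δλ²) = 15595.8 km
Excess = 15595.8 − 12624.4 = 2971.4 ≈ 2971 km

2971 km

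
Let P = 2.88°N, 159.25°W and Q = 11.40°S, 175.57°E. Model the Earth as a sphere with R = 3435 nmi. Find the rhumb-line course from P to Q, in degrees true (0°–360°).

Δψ = ln[tan(π/4+φ₂/2)/tan(π/4+φ₁/2)] = -0.2506
Δλ = -0.4395 rad (taken the short way round)
course = atan2(Δλ, Δψ) = 240.31°

240.3°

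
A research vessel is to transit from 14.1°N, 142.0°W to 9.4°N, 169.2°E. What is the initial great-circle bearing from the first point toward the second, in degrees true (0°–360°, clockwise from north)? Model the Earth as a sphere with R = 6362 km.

θ = atan2( sin Δλ·cos φ₂ ,  cos φ₁ sin φ₂ − sin φ₁ cos φ₂ cos Δλ )
  = atan2(-0.7423, +0.0001) = 270.01°

270.0°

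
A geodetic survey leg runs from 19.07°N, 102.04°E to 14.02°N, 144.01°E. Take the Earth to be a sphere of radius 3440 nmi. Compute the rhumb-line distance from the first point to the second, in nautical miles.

Δψ = ln[tan(π/4+φ₂/2)/tan(π/4+φ₁/2)] = -0.0920;  Δφ = -0.0881 rad,  Δλ = +0.7325 rad
q = Δφ/Δψ = 0.9582
d = R·√(Δφ² + q²Δλ²) = 3440·0.70743 = 2434 nmi

2434 nmi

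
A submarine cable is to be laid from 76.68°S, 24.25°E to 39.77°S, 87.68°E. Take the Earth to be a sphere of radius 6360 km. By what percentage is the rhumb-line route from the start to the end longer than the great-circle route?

3.9%

Great circle: σ = 0.7930 rad → d_gc = Rσ = 5043.5 km
Rhumb: Δφ = +0.6442, Δλ = +1.1071, Δψ = +1.3899, q = Δφ/Δψ = 0.4635 → d_rh = R√(Δφ²+q²Δλ²) = 5237.9 km
Excess = (5237.9 − 5043.5) / 5043.5 = 194.4 / 5043.5 = 3.854% ≈ 3.9%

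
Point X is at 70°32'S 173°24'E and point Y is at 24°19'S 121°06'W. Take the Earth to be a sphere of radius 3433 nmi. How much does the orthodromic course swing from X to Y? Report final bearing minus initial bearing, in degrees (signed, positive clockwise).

At departure: θ₁ = atan2(sin Δλ cos φ₂, cos φ₁ sin φ₂ − sin φ₁ cos φ₂ cos Δλ) = 75.20°
At arrival: θ₂ = atan2(sin Δλ cos φ₁, −cos φ₂ sin φ₁ + sin φ₂ cos φ₁ cos Δλ) = 20.71°
Δθ = θ₂ − θ₁ = -54.5°

-54.5°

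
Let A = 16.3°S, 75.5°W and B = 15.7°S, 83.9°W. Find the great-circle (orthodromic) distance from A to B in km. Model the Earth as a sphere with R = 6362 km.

899 km

Haversine: a = sin²(Δφ/2)+cos φ₁ cos φ₂ sin²(Δλ/2) = 0.00498;  σ = 2·atan2(√a,√(1−a))
σ = 8.096° → d = Rσ = 6362·0.14131 = 899 km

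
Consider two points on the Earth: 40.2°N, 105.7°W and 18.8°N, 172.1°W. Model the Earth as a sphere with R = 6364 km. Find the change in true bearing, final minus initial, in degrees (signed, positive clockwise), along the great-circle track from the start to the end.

Initial bearing θ₁ = atan2(sin Δλ cos φ₂, cos φ₁ sin φ₂ − sin φ₁ cos φ₂ cos Δλ) = 270.10°
Final bearing θ₂ = (initial bearing from the destination back to the start) + 180° = 233.79°
Δθ = θ₂ − θ₁ = -36.3°

-36.3°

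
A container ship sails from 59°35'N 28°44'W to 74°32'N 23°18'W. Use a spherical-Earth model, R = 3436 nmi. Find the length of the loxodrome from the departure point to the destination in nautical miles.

Rhumb course C = atan2(Δλ, Δψ) with Δψ = ln[tan(π/4+φ₂/2)/tan(π/4+φ₁/2)] = +0.6941, Δλ = +0.0948 → C = 7.78°
d = R·|Δφ| / |cos C| = 3436·0.26093 / 0.99080 = 905 nmi

905 nmi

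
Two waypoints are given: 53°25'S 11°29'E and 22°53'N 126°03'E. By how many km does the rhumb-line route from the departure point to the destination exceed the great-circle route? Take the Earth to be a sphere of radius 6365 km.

Great circle: cos σ = sin φ₁ sin φ₂ + cos φ₁ cos φ₂ cos Δλ,  σ = 2.1419 rad → d_gc = 13633.0 km
Rhumb line: Δψ = +1.5174, q = Δφ/Δψ = 0.8776, d_rh = R√(Δφ²+q²Δλ²) = 14021.4 km
Excess = 14021.4 − 13633.0 = 388.4 ≈ 388 km

388 km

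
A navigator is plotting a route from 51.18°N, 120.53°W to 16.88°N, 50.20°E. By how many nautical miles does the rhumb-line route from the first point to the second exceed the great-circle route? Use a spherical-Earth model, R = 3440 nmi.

Great circle: cos σ = sin φ₁ sin φ₂ + cos φ₁ cos φ₂ cos Δλ,  σ = 1.9453 rad → d_gc = 6691.8 nmi
Rhumb line: Δψ = -0.7442, q = Δφ/Δψ = 0.8045, d_rh = R√(Δφ²+q²Δλ²) = 8499.4 nmi
Excess = 8499.4 − 6691.8 = 1807.6 ≈ 1808 nmi

1808 nmi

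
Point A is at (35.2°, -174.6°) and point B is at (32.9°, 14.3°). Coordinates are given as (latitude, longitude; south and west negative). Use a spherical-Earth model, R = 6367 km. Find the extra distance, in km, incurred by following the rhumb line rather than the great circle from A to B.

3375 km

Great circle: cos σ = sin φ₁ sin φ₂ + cos φ₁ cos φ₂ cos Δλ,  σ = 1.9441 rad → d_gc = 12378.3 km
Rhumb line: Δψ = -0.0485, q = Δφ/Δψ = 0.8284, d_rh = R√(Δφ²+q²Δλ²) = 15753.7 km
Excess = 15753.7 − 12378.3 = 3375.4 ≈ 3375 km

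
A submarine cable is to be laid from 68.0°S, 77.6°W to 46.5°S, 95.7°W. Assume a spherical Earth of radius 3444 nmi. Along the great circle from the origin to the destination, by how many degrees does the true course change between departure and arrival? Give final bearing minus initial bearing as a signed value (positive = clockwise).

+15.5°

At departure: θ₁ = atan2(sin Δλ cos φ₂, cos φ₁ sin φ₂ − sin φ₁ cos φ₂ cos Δλ) = 327.44°
At arrival: θ₂ = atan2(sin Δλ cos φ₁, −cos φ₂ sin φ₁ + sin φ₂ cos φ₁ cos Δλ) = 342.97°
Δθ = θ₂ − θ₁ = +15.5°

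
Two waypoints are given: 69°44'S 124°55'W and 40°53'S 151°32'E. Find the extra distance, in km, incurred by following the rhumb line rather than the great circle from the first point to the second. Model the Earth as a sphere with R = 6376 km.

Great circle: cos σ = sin φ₁ sin φ₂ + cos φ₁ cos φ₂ cos Δλ,  σ = 0.8718 rad → d_gc = 5558.9 km
Rhumb line: Δψ = +0.9387, q = Δφ/Δψ = 0.5364, d_rh = R√(Δφ²+q²Δλ²) = 5931.2 km
Excess = 5931.2 − 5558.9 = 372.3 ≈ 372 km

372 km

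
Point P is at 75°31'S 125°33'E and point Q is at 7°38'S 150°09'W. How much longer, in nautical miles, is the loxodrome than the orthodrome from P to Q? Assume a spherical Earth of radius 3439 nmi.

251 nmi

Great circle: cos σ = sin φ₁ sin φ₂ + cos φ₁ cos φ₂ cos Δλ,  σ = 1.4170 rad → d_gc = 4872.9 nmi
Rhumb line: Δψ = +1.9294, q = Δφ/Δψ = 0.6141, d_rh = R√(Δφ²+q²Δλ²) = 5124.0 nmi
Excess = 5124.0 − 4872.9 = 251.1 ≈ 251 nmi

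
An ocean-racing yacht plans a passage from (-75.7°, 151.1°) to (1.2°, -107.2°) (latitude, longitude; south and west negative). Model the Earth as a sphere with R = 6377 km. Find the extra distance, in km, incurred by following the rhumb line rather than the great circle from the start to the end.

Great circle: cos σ = sin φ₁ sin φ₂ + cos φ₁ cos φ₂ cos Δλ,  σ = 1.6412 rad → d_gc = 10466.1 km
Rhumb line: Δψ = +2.0969, q = Δφ/Δψ = 0.6401, d_rh = R√(Δφ²+q²Δλ²) = 11213.8 km
Excess = 11213.8 − 10466.1 = 747.7 ≈ 748 km

748 km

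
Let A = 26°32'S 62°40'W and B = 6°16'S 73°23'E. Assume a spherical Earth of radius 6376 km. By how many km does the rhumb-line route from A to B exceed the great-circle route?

Great circle: cos σ = sin φ₁ sin φ₂ + cos φ₁ cos φ₂ cos Δλ,  σ = 2.2037 rad → d_gc = 14050.9 km
Rhumb line: Δψ = +0.3710, q = Δφ/Δψ = 0.9534, d_rh = R√(Δφ²+q²Δλ²) = 14609.9 km
Excess = 14609.9 − 14050.9 = 559.0 ≈ 559 km

559 km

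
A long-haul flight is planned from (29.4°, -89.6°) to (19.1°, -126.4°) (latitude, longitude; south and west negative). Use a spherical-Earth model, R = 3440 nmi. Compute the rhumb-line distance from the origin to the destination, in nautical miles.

2104 nmi

Rhumb course C = atan2(Δλ, Δψ) with Δψ = ln[tan(π/4+φ₂/2)/tan(π/4+φ₁/2)] = -0.1975, Δλ = -0.6423 → C = 252.90°
d = R·|Δφ| / |cos C| = 3440·0.17977 / 0.29397 = 2104 nmi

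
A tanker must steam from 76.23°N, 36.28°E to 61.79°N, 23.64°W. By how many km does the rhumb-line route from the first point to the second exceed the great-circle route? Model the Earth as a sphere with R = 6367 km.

Great circle: cos σ = sin φ₁ sin φ₂ + cos φ₁ cos φ₂ cos Δλ,  σ = 0.4220 rad → d_gc = 2686.6 km
Rhumb line: Δψ = -0.7328, q = Δφ/Δψ = 0.3439, d_rh = R√(Δφ²+q²Δλ²) = 2796.2 km
Excess = 2796.2 − 2686.6 = 109.6 ≈ 110 km

110 km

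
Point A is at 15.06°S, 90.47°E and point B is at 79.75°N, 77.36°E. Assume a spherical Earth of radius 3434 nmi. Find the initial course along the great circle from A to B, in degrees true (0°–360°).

357.7°

N = sin Δλ·cos φ₂ = -0.0404;  D = cos φ₁ sin φ₂ − sin φ₁ cos φ₂ cos Δλ = +0.9953
initial course = atan2(N, D) = 357.68°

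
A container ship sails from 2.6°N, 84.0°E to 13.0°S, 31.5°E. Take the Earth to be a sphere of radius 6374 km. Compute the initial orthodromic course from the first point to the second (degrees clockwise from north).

252.0°

N = sin Δλ·cos φ₂ = -0.7730;  D = cos φ₁ sin φ₂ − sin φ₁ cos φ₂ cos Δλ = -0.2516
initial course = atan2(N, D) = 251.97°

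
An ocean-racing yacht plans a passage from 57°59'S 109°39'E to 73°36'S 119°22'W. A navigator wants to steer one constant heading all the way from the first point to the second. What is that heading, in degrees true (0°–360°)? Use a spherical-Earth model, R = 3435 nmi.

Meridional parts: M(φ₁)=-1.2486, M(φ₂)=-1.9372 → ΔM = -0.6886;  Δλ = +2.2861 rad
tan C = Δλ / ΔM = -3.3198 → C = 106.76°

106.8°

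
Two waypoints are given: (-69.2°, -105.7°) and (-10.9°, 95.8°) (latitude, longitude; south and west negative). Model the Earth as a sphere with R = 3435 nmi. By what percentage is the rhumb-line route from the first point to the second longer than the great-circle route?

Great circle: σ = 1.7190 rad → d_gc = Rσ = 5904.8 nmi
Rhumb: Δφ = +1.0175, Δλ = -2.7663, Δψ = +1.5040, q = Δφ/Δψ = 0.6766 → d_rh = R√(Δφ²+q²Δλ²) = 7317.7 nmi
Excess = (7317.7 − 5904.8) / 5904.8 = 1412.9 / 5904.8 = 23.93% ≈ 23.9%

23.9%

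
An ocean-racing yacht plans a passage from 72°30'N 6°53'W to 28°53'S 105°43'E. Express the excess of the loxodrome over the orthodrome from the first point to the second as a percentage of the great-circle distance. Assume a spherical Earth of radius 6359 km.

5.5%

Great circle: σ = 2.1674 rad → d_gc = Rσ = 13782.7 km
Rhumb: Δφ = -1.7695, Δλ = +1.9652, Δψ = -2.3983, q = Δφ/Δψ = 0.7378 → d_rh = R√(Δφ²+q²Δλ²) = 14547.3 km
Excess = (14547.3 − 13782.7) / 13782.7 = 764.6 / 13782.7 = 5.548% ≈ 5.5%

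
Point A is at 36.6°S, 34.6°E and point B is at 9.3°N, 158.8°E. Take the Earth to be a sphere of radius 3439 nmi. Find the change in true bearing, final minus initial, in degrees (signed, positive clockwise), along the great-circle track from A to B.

Initial bearing θ₁ = atan2(sin Δλ cos φ₂, cos φ₁ sin φ₂ − sin φ₁ cos φ₂ cos Δλ) = 103.83°
Final bearing θ₂ = (initial bearing from the destination back to the start) + 180° = 52.18°
Δθ = θ₂ − θ₁ = -51.7°

-51.7°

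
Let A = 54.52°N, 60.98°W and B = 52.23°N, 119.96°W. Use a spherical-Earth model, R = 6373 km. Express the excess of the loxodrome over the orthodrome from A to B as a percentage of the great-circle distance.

3.0%

Great circle: σ = 0.5972 rad → d_gc = Rσ = 3806.1 km
Rhumb: Δφ = -0.0400, Δλ = -1.0294, Δψ = -0.0670, q = Δφ/Δψ = 0.5964 → d_rh = R√(Δφ²+q²Δλ²) = 3920.8 km
Excess = (3920.8 − 3806.1) / 3806.1 = 114.7 / 3806.1 = 3.01% ≈ 3.0%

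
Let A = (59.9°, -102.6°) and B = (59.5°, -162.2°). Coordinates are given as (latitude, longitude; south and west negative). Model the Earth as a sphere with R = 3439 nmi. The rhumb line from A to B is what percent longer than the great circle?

3.5%

Great circle: σ = 0.5069 rad → d_gc = Rσ = 1743.3 nmi
Rhumb: Δφ = -0.0070, Δλ = -1.0402, Δψ = -0.0138, q = Δφ/Δψ = 0.5045 → d_rh = R√(Δφ²+q²Δλ²) = 1805.0 nmi
Excess = (1805.0 − 1743.3) / 1743.3 = 61.7 / 1743.3 = 3.54% ≈ 3.5%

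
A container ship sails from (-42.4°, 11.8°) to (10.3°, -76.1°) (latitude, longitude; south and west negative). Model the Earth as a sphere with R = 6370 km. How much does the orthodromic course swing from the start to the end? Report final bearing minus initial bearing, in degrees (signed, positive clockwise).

+33.1°

Initial bearing θ₁ = atan2(sin Δλ cos φ₂, cos φ₁ sin φ₂ − sin φ₁ cos φ₂ cos Δλ) = 279.04°
Final bearing θ₂ = (initial bearing from the destination back to the start) + 180° = 312.16°
Δθ = θ₂ − θ₁ = +33.1°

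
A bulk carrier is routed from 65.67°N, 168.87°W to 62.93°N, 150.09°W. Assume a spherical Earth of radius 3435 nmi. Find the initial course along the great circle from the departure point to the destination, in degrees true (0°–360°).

100.0°

θ = atan2( sin Δλ·cos φ₂ ,  cos φ₁ sin φ₂ − sin φ₁ cos φ₂ cos Δλ )
  = atan2(+0.1465, -0.0257) = 99.96°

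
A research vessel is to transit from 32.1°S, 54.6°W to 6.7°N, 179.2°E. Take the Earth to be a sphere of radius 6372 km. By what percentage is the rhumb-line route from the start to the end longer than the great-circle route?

2.1%

Great circle: σ = 2.1639 rad → d_gc = Rσ = 13788.1 km
Rhumb: Δφ = +0.6772, Δλ = -2.2026, Δψ = +0.7093, q = Δφ/Δψ = 0.9547 → d_rh = R√(Δφ²+q²Δλ²) = 14077.3 km
Excess = (14077.3 − 13788.1) / 13788.1 = 289.2 / 13788.1 = 2.10% ≈ 2.1%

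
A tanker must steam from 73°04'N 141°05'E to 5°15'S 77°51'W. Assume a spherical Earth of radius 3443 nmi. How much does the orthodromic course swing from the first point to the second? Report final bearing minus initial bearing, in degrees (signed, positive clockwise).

+127.7°

Initial bearing θ₁ = atan2(sin Δλ cos φ₂, cos φ₁ sin φ₂ − sin φ₁ cos φ₂ cos Δλ) = 41.22°
Final bearing θ₂ = (initial bearing from the destination back to the start) + 180° = 168.89°
Δθ = θ₂ − θ₁ = +127.7°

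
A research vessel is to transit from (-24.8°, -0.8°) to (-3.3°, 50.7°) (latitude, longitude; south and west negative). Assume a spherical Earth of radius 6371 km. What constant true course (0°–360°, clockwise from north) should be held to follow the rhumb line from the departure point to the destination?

66.6°

Δψ = ln[tan(π/4+φ₂/2)/tan(π/4+φ₁/2)] = +0.3894
Δλ = +0.8988 rad (taken the short way round)
course = atan2(Δλ, Δψ) = 66.58°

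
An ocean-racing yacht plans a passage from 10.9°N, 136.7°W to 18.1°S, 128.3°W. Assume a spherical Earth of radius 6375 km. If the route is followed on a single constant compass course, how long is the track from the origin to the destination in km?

3356 km

Rhumb course C = atan2(Δλ, Δψ) with Δψ = ln[tan(π/4+φ₂/2)/tan(π/4+φ₁/2)] = -0.5127, Δλ = +0.1466 → C = 164.04°
d = R·|Δφ| / |cos C| = 6375·0.50615 / 0.96146 = 3356 km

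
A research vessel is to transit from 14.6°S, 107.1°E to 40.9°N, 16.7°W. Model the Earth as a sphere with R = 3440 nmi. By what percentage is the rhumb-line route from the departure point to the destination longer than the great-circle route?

Great circle: σ = 2.1797 rad → d_gc = Rσ = 7498.1 nmi
Rhumb: Δφ = +0.9687, Δλ = -2.1607, Δψ = +1.0412, q = Δφ/Δψ = 0.9304 → d_rh = R√(Δφ²+q²Δλ²) = 7676.1 nmi
Excess = (7676.1 − 7498.1) / 7498.1 = 178.0 / 7498.1 = 2.37% ≈ 2.4%

2.4%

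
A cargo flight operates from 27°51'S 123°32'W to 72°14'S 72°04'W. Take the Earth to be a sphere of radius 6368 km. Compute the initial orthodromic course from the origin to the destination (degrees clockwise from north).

162.4°

θ = atan2( sin Δλ·cos φ₂ ,  cos φ₁ sin φ₂ − sin φ₁ cos φ₂ cos Δλ )
  = atan2(+0.2387, -0.7532) = 162.42°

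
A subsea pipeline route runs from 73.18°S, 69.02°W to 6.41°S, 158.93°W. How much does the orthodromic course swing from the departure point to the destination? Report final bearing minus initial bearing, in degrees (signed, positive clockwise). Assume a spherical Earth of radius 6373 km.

+74.9°

At departure: θ₁ = atan2(sin Δλ cos φ₂, cos φ₁ sin φ₂ − sin φ₁ cos φ₂ cos Δλ) = 268.22°
At arrival: θ₂ = atan2(sin Δλ cos φ₁, −cos φ₂ sin φ₁ + sin φ₂ cos φ₁ cos Δλ) = 343.08°
Δθ = θ₂ − θ₁ = +74.9°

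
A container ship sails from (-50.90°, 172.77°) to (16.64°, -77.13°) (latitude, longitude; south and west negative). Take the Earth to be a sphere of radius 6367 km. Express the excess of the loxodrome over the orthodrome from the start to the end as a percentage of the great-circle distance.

Great circle: σ = 2.0152 rad → d_gc = Rσ = 12830.6 km
Rhumb: Δφ = +1.1788, Δλ = +1.9216, Δψ = +1.3299, q = Δφ/Δψ = 0.8863 → d_rh = R√(Δφ²+q²Δλ²) = 13188.3 km
Excess = (13188.3 − 12830.6) / 12830.6 = 357.7 / 12830.6 = 2.79% ≈ 2.8%

2.8%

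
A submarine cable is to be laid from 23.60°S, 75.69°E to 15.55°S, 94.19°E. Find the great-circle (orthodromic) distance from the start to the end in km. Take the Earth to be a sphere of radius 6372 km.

Haversine: a = sin²(Δφ/2)+cos φ₁ cos φ₂ sin²(Δλ/2) = 0.02774;  σ = 2·atan2(√a,√(1−a))
σ = 19.174° → d = Rσ = 6372·0.33465 = 2132 km

2132 km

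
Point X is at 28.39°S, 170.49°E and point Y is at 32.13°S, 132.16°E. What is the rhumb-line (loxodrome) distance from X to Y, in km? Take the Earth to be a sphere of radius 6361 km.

Δψ = ln[tan(π/4+φ₂/2)/tan(π/4+φ₁/2)] = -0.0756;  Δφ = -0.0653 rad,  Δλ = -0.6690 rad
q = Δφ/Δψ = 0.8635
d = R·√(Δφ² + q²Δλ²) = 6361·0.58134 = 3698 km

3698 km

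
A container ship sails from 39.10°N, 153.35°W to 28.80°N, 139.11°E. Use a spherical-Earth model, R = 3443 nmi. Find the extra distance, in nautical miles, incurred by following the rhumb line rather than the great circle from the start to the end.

68 nmi

Great circle: cos σ = sin φ₁ sin φ₂ + cos φ₁ cos φ₂ cos Δλ,  σ = 0.9720 rad → d_gc = 3346.6 nmi
Rhumb line: Δψ = -0.2173, q = Δφ/Δψ = 0.8274, d_rh = R√(Δφ²+q²Δλ²) = 3414.6 nmi
Excess = 3414.6 − 3346.6 = 68.0 ≈ 68 nmi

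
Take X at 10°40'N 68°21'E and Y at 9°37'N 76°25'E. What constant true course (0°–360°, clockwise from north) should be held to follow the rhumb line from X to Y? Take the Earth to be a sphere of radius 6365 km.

97.5°

Meridional parts: M(φ₁)=+0.1873, M(φ₂)=+0.1686 → ΔM = -0.0186;  Δλ = +0.1408 rad
tan C = Δλ / ΔM = -7.5624 → C = 97.53°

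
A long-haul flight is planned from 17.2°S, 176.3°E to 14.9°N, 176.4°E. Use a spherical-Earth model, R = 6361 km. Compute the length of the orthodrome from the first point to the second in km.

3564 km

Haversine: a = sin²(Δφ/2)+cos φ₁ cos φ₂ sin²(Δλ/2) = 0.07644;  σ = 2·atan2(√a,√(1−a))
σ = 32.100° → d = Rσ = 6361·0.56025 = 3564 km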